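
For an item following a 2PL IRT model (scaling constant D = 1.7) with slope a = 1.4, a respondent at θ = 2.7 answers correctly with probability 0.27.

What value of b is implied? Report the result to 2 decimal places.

P(θ) = 1 / (1 + exp(−D·a(θ − b)))
logit(0.27) = ln(0.27/0.73) = -0.9946
b = θ − logit/(1.7·a) = 2.7 − (-0.9946)/2.3800 = 3.1179

3.12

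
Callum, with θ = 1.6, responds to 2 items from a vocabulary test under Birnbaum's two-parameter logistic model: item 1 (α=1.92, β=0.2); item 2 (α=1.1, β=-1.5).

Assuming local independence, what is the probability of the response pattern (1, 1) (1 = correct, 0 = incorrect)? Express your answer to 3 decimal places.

P(θ) = 1 / (1 + exp(−α(θ − β)))
P_1 = 1/(1+e^{-2.6880}) = 0.9363
P_2 = 1/(1+e^{-3.4100}) = 0.9680
L = P_1 × P_2 = 0.9363 × 0.9680 = 0.90637

0.906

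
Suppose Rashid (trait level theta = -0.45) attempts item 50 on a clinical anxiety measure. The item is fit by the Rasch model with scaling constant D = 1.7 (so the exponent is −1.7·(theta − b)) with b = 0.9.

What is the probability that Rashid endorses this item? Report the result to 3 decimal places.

P(theta) = 1 / (1 + exp(−D·(theta − b)))
Exponent: 1.7 × (-0.45 − 0.9) = -2.2950
1/(1 + e^{2.2950}) = 0.0915
P = 0.0915

0.092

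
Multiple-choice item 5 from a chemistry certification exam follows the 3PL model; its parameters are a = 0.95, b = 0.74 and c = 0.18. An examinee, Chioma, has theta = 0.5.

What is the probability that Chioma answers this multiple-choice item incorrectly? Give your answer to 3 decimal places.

P(theta) = c + (1 − c) · 1 / (1 + exp(−a(theta − b)))
Exponent: 0.95 × (0.5 − 0.74) = -0.2280
1/(1 + e^{0.2280}) = 0.4432
P = 0.18 + 0.82 × 0.4432 = 0.5435
P(incorrect) = 1 − 0.5435 = 0.4565

0.457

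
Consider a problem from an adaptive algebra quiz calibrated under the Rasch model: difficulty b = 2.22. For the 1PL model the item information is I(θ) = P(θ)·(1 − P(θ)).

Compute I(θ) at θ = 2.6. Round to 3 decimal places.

0.241

P = 1/(1+e^{-0.3800}) = 0.5939
P(1−P) = 0.5939 × 0.4061 = 0.2412
I = P(1−P) = 0.24119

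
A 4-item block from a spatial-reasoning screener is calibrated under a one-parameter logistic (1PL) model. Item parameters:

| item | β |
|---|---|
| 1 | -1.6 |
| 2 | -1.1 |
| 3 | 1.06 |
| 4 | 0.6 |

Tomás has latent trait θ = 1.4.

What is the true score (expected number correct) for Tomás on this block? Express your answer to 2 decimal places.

3.15

P(θ) = 1 / (1 + exp(−(θ − β)))
P_1 = 1/(1+e^{-3.0000}) = 0.9526
P_2 = 1/(1+e^{-2.5000}) = 0.9241
P_3 = 1/(1+e^{-0.3400}) = 0.5842
P_4 = 1/(1+e^{-0.8000}) = 0.6900
E[score] = 0.9526 + 0.9241 + 0.5842 + 0.6900 = 3.1509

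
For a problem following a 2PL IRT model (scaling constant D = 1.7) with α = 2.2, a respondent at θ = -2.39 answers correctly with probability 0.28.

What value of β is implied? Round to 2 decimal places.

-2.14

P(θ) = 1 / (1 + exp(−D·α(θ − β)))
logit(0.28) = ln(0.28/0.72) = -0.9445
β = θ − logit/(1.7·α) = -2.39 − (-0.9445)/3.7400 = -2.1375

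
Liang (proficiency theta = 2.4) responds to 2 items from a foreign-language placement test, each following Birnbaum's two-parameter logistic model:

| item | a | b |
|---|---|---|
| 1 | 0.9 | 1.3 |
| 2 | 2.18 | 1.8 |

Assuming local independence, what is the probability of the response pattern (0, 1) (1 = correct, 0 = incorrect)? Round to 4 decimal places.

0.2133

P(theta) = 1 / (1 + exp(−a(theta − b)))
P_1 = 1/(1+e^{-0.9900}) = 0.7291
P_2 = 1/(1+e^{-1.3080}) = 0.7872
L = (1−P_1) × P_2 = 0.2709 × 0.7872 = 0.21326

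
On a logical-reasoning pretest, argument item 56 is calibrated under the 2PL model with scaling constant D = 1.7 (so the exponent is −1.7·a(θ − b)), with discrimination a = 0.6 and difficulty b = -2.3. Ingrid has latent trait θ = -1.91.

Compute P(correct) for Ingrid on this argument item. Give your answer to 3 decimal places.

0.598

P(θ) = 1 / (1 + exp(−D·a(θ − b)))
Exponent: 1.7 × 0.6 × (-1.91 − (-2.3)) = 0.3978
1/(1 + e^{-0.3978}) = 0.5982
P = 0.5982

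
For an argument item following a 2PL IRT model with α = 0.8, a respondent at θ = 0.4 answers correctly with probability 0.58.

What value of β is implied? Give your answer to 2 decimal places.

0.00

P(θ) = 1 / (1 + exp(−α(θ − β)))
logit(0.58) = ln(0.58/0.42) = 0.3228
β = θ − logit/(α) = 0.4 − 0.3228/0.8000 = -0.0035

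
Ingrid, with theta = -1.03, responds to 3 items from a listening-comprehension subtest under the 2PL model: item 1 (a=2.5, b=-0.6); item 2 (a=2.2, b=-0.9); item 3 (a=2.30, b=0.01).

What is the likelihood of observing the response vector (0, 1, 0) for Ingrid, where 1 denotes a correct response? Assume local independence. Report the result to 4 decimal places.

P(theta) = 1 / (1 + exp(−a(theta − b)))
P_1 = 1/(1+e^{1.0750}) = 0.2545
P_2 = 1/(1+e^{0.2860}) = 0.4290
P_3 = 1/(1+e^{2.3920}) = 0.0838
L = (1−P_1) × P_2 × (1−P_3) = 0.7455 × 0.4290 × 0.9162 = 0.29303

0.2930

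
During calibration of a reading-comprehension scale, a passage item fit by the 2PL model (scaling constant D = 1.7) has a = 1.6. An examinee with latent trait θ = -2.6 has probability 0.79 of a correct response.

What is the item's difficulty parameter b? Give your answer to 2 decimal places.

-3.09

P(θ) = 1 / (1 + exp(−D·a(θ − b)))
logit(0.79) = ln(0.79/0.21) = 1.3249
b = θ − logit/(1.7·a) = -2.6 − 1.3249/2.7200 = -3.0871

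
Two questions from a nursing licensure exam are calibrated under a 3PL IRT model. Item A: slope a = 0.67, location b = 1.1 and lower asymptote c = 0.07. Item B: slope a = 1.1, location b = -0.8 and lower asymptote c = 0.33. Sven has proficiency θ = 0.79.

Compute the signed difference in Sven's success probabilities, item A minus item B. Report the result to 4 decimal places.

P(θ) = c + (1 − c) · 1 / (1 + exp(−a(θ − b)))
P_A = 0.4869
P_B = 0.9007
P_A − P_B = -0.4138

-0.4138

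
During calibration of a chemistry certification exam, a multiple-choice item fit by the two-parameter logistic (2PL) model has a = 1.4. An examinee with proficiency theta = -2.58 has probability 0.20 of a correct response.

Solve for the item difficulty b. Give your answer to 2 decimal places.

P(theta) = 1 / (1 + exp(−a(theta − b)))
logit(0.20) = ln(0.20/0.80) = -1.3863
b = theta − logit/(a) = -2.58 − (-1.3863)/1.4000 = -1.5898

-1.59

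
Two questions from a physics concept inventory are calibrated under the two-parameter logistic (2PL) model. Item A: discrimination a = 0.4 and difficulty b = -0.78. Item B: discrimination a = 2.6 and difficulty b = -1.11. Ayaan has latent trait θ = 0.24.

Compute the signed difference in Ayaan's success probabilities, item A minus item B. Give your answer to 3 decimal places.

-0.370

P(θ) = 1 / (1 + exp(−a(θ − b)))
P_A = 0.6006
P_B = 0.9710
P_A − P_B = -0.3704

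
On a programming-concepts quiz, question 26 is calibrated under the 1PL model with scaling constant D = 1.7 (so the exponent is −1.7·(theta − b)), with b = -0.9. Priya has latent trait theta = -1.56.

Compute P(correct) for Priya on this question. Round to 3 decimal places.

P(theta) = 1 / (1 + exp(−D·(theta − b)))
Exponent: 1.7 × (-1.56 − (-0.9)) = -1.1220
1/(1 + e^{1.1220}) = 0.2456
P = 0.2456

0.246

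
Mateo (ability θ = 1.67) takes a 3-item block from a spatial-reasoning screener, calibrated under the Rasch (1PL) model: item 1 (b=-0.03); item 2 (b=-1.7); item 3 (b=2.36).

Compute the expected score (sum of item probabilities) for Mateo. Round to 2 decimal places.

2.15

P(θ) = 1 / (1 + exp(−(θ − b)))
P_1 = 1/(1+e^{-1.7000}) = 0.8455
P_2 = 1/(1+e^{-3.3700}) = 0.9668
P_3 = 1/(1+e^{0.6900}) = 0.3340
E[score] = 0.8455 + 0.9668 + 0.3340 = 2.1463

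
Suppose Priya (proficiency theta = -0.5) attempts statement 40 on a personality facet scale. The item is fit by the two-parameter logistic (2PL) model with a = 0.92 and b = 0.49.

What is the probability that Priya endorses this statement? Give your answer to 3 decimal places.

P(theta) = 1 / (1 + exp(−a(theta − b)))
Exponent: 0.92 × (-0.5 − 0.49) = -0.9108
1/(1 + e^{0.9108}) = 0.2868

0.287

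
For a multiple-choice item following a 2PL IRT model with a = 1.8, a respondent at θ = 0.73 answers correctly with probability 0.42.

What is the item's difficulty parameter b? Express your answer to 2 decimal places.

0.91

P(θ) = 1 / (1 + exp(−a(θ − b)))
logit(0.42) = ln(0.42/0.58) = -0.3228
b = θ − logit/(a) = 0.73 − (-0.3228)/1.8000 = 0.9093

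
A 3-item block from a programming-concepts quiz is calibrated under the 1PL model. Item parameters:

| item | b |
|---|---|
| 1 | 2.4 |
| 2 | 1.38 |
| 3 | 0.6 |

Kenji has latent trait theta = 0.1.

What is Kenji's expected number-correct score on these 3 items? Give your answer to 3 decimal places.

P(theta) = 1 / (1 + exp(−(theta − b)))
P_1 = 1/(1+e^{2.3000}) = 0.0911
P_2 = 1/(1+e^{1.2800}) = 0.2176
P_3 = 1/(1+e^{0.5000}) = 0.3775
E[score] = 0.0911 + 0.2176 + 0.3775 = 0.6862

0.686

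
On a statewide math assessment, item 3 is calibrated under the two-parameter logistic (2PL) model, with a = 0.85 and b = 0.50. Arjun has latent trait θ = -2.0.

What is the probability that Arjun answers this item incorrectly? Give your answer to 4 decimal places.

0.8933

P(θ) = 1 / (1 + exp(−a(θ − b)))
Exponent: 0.85 × (-2.0 − 0.50) = -2.1250
1/(1 + e^{2.1250}) = 0.1067
P(incorrect) = 1 − 0.1067 = 0.8933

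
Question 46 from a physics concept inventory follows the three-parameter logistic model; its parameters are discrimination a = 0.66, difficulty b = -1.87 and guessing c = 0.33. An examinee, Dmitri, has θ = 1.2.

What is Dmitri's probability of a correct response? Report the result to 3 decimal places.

P(θ) = c + (1 − c) · 1 / (1 + exp(−a(θ − b)))
Exponent: 0.66 × (1.2 − (-1.87)) = 2.0262
1/(1 + e^{-2.0262}) = 0.8835
P = 0.33 + 0.67 × 0.8835 = 0.9220

0.922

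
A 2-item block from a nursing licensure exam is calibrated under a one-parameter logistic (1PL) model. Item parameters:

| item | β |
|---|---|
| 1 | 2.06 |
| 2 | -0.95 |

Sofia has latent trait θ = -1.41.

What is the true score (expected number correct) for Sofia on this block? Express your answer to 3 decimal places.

0.417

P(θ) = 1 / (1 + exp(−(θ − β)))
P_1 = 1/(1+e^{3.4700}) = 0.0302
P_2 = 1/(1+e^{0.4600}) = 0.3870
E[score] = 0.0302 + 0.3870 = 0.4172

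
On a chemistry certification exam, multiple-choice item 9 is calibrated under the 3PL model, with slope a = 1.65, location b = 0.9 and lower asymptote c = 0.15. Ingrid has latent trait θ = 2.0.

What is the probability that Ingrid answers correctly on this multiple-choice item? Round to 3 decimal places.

0.881

P(θ) = c + (1 − c) · 1 / (1 + exp(−a(θ − b)))
Exponent: 1.65 × (2.0 − 0.9) = 1.8150
1/(1 + e^{-1.8150}) = 0.8600
P = 0.15 + 0.85 × 0.8600 = 0.8810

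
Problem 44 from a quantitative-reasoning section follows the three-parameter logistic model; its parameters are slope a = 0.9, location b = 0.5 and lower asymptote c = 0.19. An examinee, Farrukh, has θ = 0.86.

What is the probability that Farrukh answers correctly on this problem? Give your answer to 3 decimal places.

0.660

P(θ) = c + (1 − c) · 1 / (1 + exp(−a(θ − b)))
Exponent: 0.9 × (0.86 − 0.5) = 0.3240
1/(1 + e^{-0.3240}) = 0.5803
P = 0.19 + 0.81 × 0.5803 = 0.6600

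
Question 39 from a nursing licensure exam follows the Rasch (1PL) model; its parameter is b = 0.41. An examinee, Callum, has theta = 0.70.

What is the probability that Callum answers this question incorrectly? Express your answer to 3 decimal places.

0.428

P(theta) = 1 / (1 + exp(−(theta − b)))
Exponent: (0.70 − 0.41) = 0.2900
1/(1 + e^{-0.2900}) = 0.5720
P = 0.5720
P(incorrect) = 1 − 0.5720 = 0.4280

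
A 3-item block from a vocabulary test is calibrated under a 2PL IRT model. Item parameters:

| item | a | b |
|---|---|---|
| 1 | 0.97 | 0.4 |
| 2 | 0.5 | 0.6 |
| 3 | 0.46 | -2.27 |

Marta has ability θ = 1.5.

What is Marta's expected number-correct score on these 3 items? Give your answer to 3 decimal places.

2.205

P(θ) = 1 / (1 + exp(−a(θ − b)))
P_1 = 1/(1+e^{-1.0670}) = 0.7440
P_2 = 1/(1+e^{-0.4500}) = 0.6106
P_3 = 1/(1+e^{-1.7342}) = 0.8499
E[score] = 0.7440 + 0.6106 + 0.8499 = 2.2046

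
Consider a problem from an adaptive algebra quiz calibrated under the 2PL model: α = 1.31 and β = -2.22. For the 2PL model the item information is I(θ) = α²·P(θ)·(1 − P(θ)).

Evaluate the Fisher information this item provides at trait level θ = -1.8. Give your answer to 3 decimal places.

P = 1/(1+e^{-0.5502}) = 0.6342
P(1−P) = 0.6342 × 0.3658 = 0.2320
I = α² × P(1−P) = 1.31² × 0.2320 = 0.39813

0.398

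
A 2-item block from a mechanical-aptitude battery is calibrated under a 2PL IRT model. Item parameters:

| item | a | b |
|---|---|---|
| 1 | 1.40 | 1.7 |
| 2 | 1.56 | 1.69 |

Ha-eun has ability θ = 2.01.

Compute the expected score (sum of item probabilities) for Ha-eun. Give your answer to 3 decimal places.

P(θ) = 1 / (1 + exp(−a(θ − b)))
P_1 = 1/(1+e^{-0.4340}) = 0.6068
P_2 = 1/(1+e^{-0.4992}) = 0.6223
E[score] = 0.6068 + 0.6223 = 1.2291

1.229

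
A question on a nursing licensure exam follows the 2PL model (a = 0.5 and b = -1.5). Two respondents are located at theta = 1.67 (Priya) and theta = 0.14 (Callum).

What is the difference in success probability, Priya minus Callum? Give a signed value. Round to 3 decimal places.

P(theta) = 1 / (1 + exp(−a(theta − b)))
P(Priya) = 0.8299  [exponent 1.5850]
P(Callum) = 0.6942  [exponent 0.8200]
Difference = 0.8299 − 0.6942 = 0.1357

0.136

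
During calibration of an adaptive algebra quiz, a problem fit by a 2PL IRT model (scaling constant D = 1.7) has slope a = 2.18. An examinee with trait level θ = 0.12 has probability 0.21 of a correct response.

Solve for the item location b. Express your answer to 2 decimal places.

0.48

P(θ) = 1 / (1 + exp(−D·a(θ − b)))
logit(0.21) = ln(0.21/0.79) = -1.3249
b = θ − logit/(1.7·a) = 0.12 − (-1.3249)/3.7060 = 0.4775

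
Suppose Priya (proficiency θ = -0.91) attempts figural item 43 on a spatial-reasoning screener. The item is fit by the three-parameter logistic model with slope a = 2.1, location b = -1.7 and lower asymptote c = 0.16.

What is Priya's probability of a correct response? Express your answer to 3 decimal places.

0.866

P(θ) = c + (1 − c) · 1 / (1 + exp(−a(θ − b)))
Exponent: 2.1 × (-0.91 − (-1.7)) = 1.6590
1/(1 + e^{-1.6590}) = 0.8401
P = 0.16 + 0.84 × 0.8401 = 0.8657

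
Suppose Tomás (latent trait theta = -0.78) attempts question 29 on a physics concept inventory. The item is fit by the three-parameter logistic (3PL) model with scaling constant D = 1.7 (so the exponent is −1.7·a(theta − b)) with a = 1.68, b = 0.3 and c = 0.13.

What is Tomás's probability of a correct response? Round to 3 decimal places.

P(theta) = c + (1 − c) · 1 / (1 + exp(−D·a(theta − b)))
Exponent: 1.7 × 1.68 × (-0.78 − 0.3) = -3.0845
1/(1 + e^{3.0845}) = 0.0438
P = 0.13 + 0.87 × 0.0438 = 0.1681

0.168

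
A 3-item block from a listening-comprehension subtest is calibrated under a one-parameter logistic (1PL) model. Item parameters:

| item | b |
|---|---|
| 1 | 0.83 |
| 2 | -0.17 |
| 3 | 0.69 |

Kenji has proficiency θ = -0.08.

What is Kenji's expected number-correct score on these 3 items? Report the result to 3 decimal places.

1.126

P(θ) = 1 / (1 + exp(−(θ − b)))
P_1 = 1/(1+e^{0.9100}) = 0.2870
P_2 = 1/(1+e^{-0.0900}) = 0.5225
P_3 = 1/(1+e^{0.7700}) = 0.3165
E[score] = 0.2870 + 0.5225 + 0.3165 = 1.1260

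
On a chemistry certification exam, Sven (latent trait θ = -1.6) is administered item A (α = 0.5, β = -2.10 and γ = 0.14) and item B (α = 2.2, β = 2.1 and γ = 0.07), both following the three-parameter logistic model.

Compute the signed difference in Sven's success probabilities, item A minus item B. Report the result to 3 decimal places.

P(θ) = γ + (1 − γ) · 1 / (1 + exp(−α(θ − β)))
P_A = 0.6235
P_B = 0.0703
P_A − P_B = 0.5532

0.553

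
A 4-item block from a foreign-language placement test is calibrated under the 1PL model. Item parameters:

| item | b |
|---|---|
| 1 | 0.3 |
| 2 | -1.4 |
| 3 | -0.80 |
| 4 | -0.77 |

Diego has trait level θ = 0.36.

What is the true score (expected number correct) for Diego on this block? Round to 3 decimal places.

2.885

P(θ) = 1 / (1 + exp(−(θ − b)))
P_1 = 1/(1+e^{-0.0600}) = 0.5150
P_2 = 1/(1+e^{-1.7600}) = 0.8532
P_3 = 1/(1+e^{-1.1600}) = 0.7613
P_4 = 1/(1+e^{-1.1300}) = 0.7558
E[score] = 0.5150 + 0.8532 + 0.7613 + 0.7558 = 2.8854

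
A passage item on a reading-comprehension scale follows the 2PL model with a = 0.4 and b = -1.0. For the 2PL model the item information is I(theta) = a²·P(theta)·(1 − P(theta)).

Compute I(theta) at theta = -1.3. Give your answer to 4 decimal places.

P = 1/(1+e^{0.1200}) = 0.4700
P(1−P) = 0.4700 × 0.5300 = 0.2491
I = a² × P(1−P) = 0.4² × 0.2491 = 0.03986

0.0399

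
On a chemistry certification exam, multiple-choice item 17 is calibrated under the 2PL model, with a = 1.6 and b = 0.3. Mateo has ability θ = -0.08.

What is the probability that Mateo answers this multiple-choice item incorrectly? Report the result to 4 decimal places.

P(θ) = 1 / (1 + exp(−a(θ − b)))
Exponent: 1.6 × (-0.08 − 0.3) = -0.6080
1/(1 + e^{0.6080}) = 0.3525
P(incorrect) = 1 − 0.3525 = 0.6475

0.6475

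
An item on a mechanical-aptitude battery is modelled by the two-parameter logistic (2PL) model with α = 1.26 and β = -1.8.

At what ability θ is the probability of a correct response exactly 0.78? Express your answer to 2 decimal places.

P(θ) = 1 / (1 + exp(−α(θ − β)))
logit = ln(0.7800/0.2200) = 1.2657
θ = β + logit/(α) = -1.8 + 1.2657/1.2600 = -0.7955

-0.80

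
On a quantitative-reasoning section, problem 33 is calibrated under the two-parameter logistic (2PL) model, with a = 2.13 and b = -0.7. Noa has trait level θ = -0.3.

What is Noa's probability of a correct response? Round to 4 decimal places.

0.7010

P(θ) = 1 / (1 + exp(−a(θ − b)))
Exponent: 2.13 × (-0.3 − (-0.7)) = 0.8520
1/(1 + e^{-0.8520}) = 0.7010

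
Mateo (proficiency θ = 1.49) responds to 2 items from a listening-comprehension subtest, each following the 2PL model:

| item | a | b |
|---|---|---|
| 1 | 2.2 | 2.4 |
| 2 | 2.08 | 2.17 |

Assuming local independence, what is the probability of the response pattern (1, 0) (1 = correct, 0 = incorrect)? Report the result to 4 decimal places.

0.0957

P(θ) = 1 / (1 + exp(−a(θ − b)))
P_1 = 1/(1+e^{2.0020}) = 0.1190
P_2 = 1/(1+e^{1.4144}) = 0.1955
L = P_1 × (1−P_2) = 0.1190 × 0.8045 = 0.09573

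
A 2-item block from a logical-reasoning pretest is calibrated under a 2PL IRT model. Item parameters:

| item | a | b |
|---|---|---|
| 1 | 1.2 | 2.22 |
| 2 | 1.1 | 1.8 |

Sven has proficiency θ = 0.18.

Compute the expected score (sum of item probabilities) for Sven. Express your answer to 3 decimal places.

P(θ) = 1 / (1 + exp(−a(θ − b)))
P_1 = 1/(1+e^{2.4480}) = 0.0796
P_2 = 1/(1+e^{1.7820}) = 0.1441
E[score] = 0.0796 + 0.1441 = 0.2236

0.224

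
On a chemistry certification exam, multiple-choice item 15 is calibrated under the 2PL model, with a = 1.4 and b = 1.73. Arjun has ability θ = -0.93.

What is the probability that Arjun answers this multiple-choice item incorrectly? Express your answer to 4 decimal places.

P(θ) = 1 / (1 + exp(−a(θ − b)))
Exponent: 1.4 × (-0.93 − 1.73) = -3.7240
1/(1 + e^{3.7240}) = 0.0236
P(incorrect) = 1 − 0.0236 = 0.9764

0.9764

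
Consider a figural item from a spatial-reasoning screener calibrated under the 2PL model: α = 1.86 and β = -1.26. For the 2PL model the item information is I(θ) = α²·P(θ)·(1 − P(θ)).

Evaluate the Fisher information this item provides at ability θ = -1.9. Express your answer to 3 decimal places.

0.619

P = 1/(1+e^{1.1904}) = 0.2332
P(1−P) = 0.2332 × 0.7668 = 0.1788
I = α² × P(1−P) = 1.86² × 0.1788 = 0.61861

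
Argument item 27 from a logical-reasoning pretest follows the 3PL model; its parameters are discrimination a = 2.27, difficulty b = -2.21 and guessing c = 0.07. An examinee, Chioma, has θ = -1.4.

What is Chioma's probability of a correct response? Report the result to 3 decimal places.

P(θ) = c + (1 − c) · 1 / (1 + exp(−a(θ − b)))
Exponent: 2.27 × (-1.4 − (-2.21)) = 1.8387
1/(1 + e^{-1.8387}) = 0.8628
P = 0.07 + 0.93 × 0.8628 = 0.8724

0.872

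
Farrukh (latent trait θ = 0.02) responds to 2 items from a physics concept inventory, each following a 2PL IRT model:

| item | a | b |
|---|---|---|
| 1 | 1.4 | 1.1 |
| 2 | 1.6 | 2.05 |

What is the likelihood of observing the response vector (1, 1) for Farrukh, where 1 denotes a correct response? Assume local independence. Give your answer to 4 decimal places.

0.0068

P(θ) = 1 / (1 + exp(−a(θ − b)))
P_1 = 1/(1+e^{1.5120}) = 0.1806
P_2 = 1/(1+e^{3.2480}) = 0.0374
L = P_1 × P_2 = 0.1806 × 0.0374 = 0.00676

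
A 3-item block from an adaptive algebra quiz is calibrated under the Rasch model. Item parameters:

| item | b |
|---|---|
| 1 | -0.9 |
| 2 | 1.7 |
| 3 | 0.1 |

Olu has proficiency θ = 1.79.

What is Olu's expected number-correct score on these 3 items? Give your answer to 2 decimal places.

2.30

P(θ) = 1 / (1 + exp(−(θ − b)))
P_1 = 1/(1+e^{-2.6900}) = 0.9364
P_2 = 1/(1+e^{-0.0900}) = 0.5225
P_3 = 1/(1+e^{-1.6900}) = 0.8442
E[score] = 0.9364 + 0.5225 + 0.8442 = 2.3031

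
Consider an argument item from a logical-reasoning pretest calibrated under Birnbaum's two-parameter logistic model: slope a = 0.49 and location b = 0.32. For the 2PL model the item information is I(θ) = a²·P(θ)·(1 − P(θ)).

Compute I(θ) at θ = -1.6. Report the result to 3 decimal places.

P = 1/(1+e^{0.9408}) = 0.2807
P(1−P) = 0.2807 × 0.7193 = 0.2019
I = a² × P(1−P) = 0.49² × 0.2019 = 0.04848

0.048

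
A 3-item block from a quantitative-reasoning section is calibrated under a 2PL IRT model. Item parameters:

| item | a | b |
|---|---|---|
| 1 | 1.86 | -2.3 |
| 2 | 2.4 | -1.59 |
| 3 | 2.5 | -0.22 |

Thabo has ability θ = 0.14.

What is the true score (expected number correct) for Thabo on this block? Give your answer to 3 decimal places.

P(θ) = 1 / (1 + exp(−a(θ − b)))
P_1 = 1/(1+e^{-4.5384}) = 0.9894
P_2 = 1/(1+e^{-4.1520}) = 0.9845
P_3 = 1/(1+e^{-0.9000}) = 0.7109
E[score] = 0.9894 + 0.9845 + 0.7109 = 2.6849

2.685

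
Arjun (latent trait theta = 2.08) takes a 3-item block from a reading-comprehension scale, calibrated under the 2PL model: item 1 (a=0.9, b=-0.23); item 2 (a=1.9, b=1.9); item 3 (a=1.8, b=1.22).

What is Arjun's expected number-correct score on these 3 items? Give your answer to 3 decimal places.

P(theta) = 1 / (1 + exp(−a(theta − b)))
P_1 = 1/(1+e^{-2.0790}) = 0.8888
P_2 = 1/(1+e^{-0.3420}) = 0.5847
P_3 = 1/(1+e^{-1.5480}) = 0.8246
E[score] = 0.8888 + 0.5847 + 0.8246 = 2.2981

2.298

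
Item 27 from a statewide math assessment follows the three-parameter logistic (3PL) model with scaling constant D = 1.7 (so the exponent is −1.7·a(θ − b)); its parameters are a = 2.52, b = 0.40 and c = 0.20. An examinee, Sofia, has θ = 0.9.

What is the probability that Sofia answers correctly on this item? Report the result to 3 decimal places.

0.916

P(θ) = c + (1 − c) · 1 / (1 + exp(−D·a(θ − b)))
Exponent: 1.7 × 2.52 × (0.9 − 0.40) = 2.1420
1/(1 + e^{-2.1420}) = 0.8949
P = 0.20 + 0.80 × 0.8949 = 0.9159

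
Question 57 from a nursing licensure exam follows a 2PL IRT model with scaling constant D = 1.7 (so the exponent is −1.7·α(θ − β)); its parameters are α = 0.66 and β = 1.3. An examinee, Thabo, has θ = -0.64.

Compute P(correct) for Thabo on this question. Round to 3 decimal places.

P(θ) = 1 / (1 + exp(−D·α(θ − β)))
Exponent: 1.7 × 0.66 × (-0.64 − 1.3) = -2.1767
1/(1 + e^{2.1767}) = 0.1019
P = 0.1019

0.102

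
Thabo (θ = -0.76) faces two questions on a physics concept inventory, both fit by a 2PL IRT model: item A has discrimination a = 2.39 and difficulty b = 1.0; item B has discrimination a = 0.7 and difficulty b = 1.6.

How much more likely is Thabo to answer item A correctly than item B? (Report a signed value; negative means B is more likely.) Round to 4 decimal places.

P(θ) = 1 / (1 + exp(−a(θ − b)))
P_A = 0.0147
P_B = 0.1608
P_A − P_B = -0.1462

-0.1462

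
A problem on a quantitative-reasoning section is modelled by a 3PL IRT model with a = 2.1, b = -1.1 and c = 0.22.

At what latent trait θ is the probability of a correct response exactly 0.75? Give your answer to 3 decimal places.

P(θ) = c + (1 − c) · 1 / (1 + exp(−a(θ − b)))
Remove guessing floor: (0.75 − 0.22)/(1 − 0.22) = 0.6795
logit = ln(0.6795/0.3205) = 0.7514
θ = b + logit/(a) = -1.1 + 0.7514/2.1000 = -0.7422

-0.742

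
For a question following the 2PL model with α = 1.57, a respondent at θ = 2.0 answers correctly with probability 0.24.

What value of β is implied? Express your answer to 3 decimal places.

P(θ) = 1 / (1 + exp(−α(θ − β)))
logit(0.24) = ln(0.24/0.76) = -1.1527
β = θ − logit/(α) = 2.0 − (-1.1527)/1.5700 = 2.7342

2.734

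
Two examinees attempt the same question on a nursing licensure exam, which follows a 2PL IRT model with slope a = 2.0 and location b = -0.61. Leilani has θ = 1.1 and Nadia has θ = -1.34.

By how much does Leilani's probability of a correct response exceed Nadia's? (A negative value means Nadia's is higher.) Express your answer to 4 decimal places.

P(θ) = 1 / (1 + exp(−a(θ − b)))
P(Leilani) = 0.9683  [exponent 3.4200]
P(Nadia) = 0.1885  [exponent -1.4600]
Difference = 0.9683 − 0.1885 = 0.7799

0.7799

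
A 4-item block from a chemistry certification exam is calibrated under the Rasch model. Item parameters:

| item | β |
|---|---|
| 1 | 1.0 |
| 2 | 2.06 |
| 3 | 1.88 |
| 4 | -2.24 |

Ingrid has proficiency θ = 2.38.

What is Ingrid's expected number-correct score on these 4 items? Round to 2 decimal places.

2.99

P(θ) = 1 / (1 + exp(−(θ − β)))
P_1 = 1/(1+e^{-1.3800}) = 0.7990
P_2 = 1/(1+e^{-0.3200}) = 0.5793
P_3 = 1/(1+e^{-0.5000}) = 0.6225
P_4 = 1/(1+e^{-4.6200}) = 0.9902
E[score] = 0.7990 + 0.5793 + 0.6225 + 0.9902 = 2.9910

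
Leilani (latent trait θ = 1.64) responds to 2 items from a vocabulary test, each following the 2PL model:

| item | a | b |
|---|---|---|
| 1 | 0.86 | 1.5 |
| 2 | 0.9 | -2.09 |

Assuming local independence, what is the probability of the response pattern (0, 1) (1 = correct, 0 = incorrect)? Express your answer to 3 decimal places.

0.454

P(θ) = 1 / (1 + exp(−a(θ − b)))
P_1 = 1/(1+e^{-0.1204}) = 0.5301
P_2 = 1/(1+e^{-3.3570}) = 0.9663
L = (1−P_1) × P_2 = 0.4699 × 0.9663 = 0.45412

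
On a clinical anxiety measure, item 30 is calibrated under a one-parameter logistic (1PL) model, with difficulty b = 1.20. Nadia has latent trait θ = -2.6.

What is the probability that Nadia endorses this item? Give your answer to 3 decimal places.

0.022

P(θ) = 1 / (1 + exp(−(θ − b)))
Exponent: (-2.6 − 1.20) = -3.8000
1/(1 + e^{3.8000}) = 0.0219
P = 0.0219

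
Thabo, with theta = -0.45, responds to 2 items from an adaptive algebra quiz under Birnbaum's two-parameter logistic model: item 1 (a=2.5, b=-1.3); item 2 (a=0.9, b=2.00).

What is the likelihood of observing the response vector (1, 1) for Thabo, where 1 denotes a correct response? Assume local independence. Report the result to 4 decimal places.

P(theta) = 1 / (1 + exp(−a(theta − b)))
P_1 = 1/(1+e^{-2.1250}) = 0.8933
P_2 = 1/(1+e^{2.2050}) = 0.0993
L = P_1 × P_2 = 0.8933 × 0.0993 = 0.08871

0.0887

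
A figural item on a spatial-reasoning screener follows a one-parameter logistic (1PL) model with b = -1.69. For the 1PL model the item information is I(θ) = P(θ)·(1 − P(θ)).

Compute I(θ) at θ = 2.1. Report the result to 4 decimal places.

0.0216

P = 1/(1+e^{-3.7900}) = 0.9779
P(1−P) = 0.9779 × 0.0221 = 0.0216
I = P(1−P) = 0.02161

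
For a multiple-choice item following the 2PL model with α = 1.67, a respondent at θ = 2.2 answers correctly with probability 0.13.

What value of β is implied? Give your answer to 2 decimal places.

P(θ) = 1 / (1 + exp(−α(θ − β)))
logit(0.13) = ln(0.13/0.87) = -1.9010
β = θ − logit/(α) = 2.2 − (-1.9010)/1.6700 = 3.3383

3.34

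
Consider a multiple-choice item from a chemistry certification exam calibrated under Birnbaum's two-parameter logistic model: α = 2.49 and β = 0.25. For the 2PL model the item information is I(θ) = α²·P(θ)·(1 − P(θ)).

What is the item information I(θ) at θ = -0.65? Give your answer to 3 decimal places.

P = 1/(1+e^{2.2410}) = 0.0961
P(1−P) = 0.0961 × 0.9039 = 0.0869
I = α² × P(1−P) = 2.49² × 0.0869 = 0.53871

0.539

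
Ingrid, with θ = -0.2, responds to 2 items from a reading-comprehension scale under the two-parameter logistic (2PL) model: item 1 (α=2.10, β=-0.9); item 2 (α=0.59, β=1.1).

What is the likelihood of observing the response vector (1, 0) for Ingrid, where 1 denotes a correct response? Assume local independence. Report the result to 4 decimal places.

0.5552

P(θ) = 1 / (1 + exp(−α(θ − β)))
P_1 = 1/(1+e^{-1.4700}) = 0.8131
P_2 = 1/(1+e^{0.7670}) = 0.3171
L = P_1 × (1−P_2) = 0.8131 × 0.6829 = 0.55521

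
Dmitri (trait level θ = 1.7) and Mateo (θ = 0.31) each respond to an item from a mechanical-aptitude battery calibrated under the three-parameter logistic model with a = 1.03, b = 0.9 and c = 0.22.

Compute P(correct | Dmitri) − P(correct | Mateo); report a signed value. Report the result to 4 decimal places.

P(θ) = c + (1 − c) · 1 / (1 + exp(−a(θ − b)))
P(Dmitri) = 0.7622  [exponent 0.8240]
P(Mateo) = 0.4950  [exponent -0.6077]
Difference = 0.7622 − 0.4950 = 0.2672

0.2672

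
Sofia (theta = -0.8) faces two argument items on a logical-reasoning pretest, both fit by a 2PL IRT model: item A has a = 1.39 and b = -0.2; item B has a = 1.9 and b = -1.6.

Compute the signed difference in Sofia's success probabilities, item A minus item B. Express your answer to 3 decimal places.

-0.518

P(theta) = 1 / (1 + exp(−a(theta − b)))
P_A = 0.3028
P_B = 0.8205
P_A − P_B = -0.5177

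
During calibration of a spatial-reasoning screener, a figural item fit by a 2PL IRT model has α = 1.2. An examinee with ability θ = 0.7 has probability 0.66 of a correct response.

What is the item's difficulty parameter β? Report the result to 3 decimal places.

0.147

P(θ) = 1 / (1 + exp(−α(θ − β)))
logit(0.66) = ln(0.66/0.34) = 0.6633
β = θ − logit/(α) = 0.7 − 0.6633/1.2000 = 0.1473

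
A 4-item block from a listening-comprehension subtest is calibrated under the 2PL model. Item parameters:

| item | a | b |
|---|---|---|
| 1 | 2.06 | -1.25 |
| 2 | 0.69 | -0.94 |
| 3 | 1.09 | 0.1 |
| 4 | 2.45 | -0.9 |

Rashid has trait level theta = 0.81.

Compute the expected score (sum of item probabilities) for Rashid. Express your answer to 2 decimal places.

P(theta) = 1 / (1 + exp(−a(theta − b)))
P_1 = 1/(1+e^{-4.2436}) = 0.9858
P_2 = 1/(1+e^{-1.2075}) = 0.7699
P_3 = 1/(1+e^{-0.7739}) = 0.6844
P_4 = 1/(1+e^{-4.1895}) = 0.9851
E[score] = 0.9858 + 0.7699 + 0.6844 + 0.9851 = 3.4251

3.43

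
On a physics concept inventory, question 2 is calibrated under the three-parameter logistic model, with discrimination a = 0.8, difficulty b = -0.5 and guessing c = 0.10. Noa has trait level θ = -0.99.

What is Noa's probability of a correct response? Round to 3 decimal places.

0.463

P(θ) = c + (1 − c) · 1 / (1 + exp(−a(θ − b)))
Exponent: 0.8 × (-0.99 − (-0.5)) = -0.3920
1/(1 + e^{0.3920}) = 0.4032
P = 0.10 + 0.90 × 0.4032 = 0.4629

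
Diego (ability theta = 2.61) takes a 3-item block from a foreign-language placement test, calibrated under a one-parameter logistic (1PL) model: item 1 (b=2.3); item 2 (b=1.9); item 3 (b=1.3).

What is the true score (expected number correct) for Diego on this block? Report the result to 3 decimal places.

P(theta) = 1 / (1 + exp(−(theta − b)))
P_1 = 1/(1+e^{-0.3100}) = 0.5769
P_2 = 1/(1+e^{-0.7100}) = 0.6704
P_3 = 1/(1+e^{-1.3100}) = 0.7875
E[score] = 0.5769 + 0.6704 + 0.7875 = 2.0348

2.035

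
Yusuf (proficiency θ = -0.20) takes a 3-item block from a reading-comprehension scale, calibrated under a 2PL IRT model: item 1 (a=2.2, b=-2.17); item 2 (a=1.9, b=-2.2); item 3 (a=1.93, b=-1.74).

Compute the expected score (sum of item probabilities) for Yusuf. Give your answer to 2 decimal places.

P(θ) = 1 / (1 + exp(−a(θ − b)))
P_1 = 1/(1+e^{-4.3340}) = 0.9871
P_2 = 1/(1+e^{-3.8000}) = 0.9781
P_3 = 1/(1+e^{-2.9722}) = 0.9513
E[score] = 0.9871 + 0.9781 + 0.9513 = 2.9165

2.92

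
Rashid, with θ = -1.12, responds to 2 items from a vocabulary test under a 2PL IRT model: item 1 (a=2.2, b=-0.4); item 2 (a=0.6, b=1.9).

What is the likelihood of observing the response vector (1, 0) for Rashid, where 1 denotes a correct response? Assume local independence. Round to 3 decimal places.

0.146

P(θ) = 1 / (1 + exp(−a(θ − b)))
P_1 = 1/(1+e^{1.5840}) = 0.1702
P_2 = 1/(1+e^{1.8120}) = 0.1404
L = P_1 × (1−P_2) = 0.1702 × 0.8596 = 0.14633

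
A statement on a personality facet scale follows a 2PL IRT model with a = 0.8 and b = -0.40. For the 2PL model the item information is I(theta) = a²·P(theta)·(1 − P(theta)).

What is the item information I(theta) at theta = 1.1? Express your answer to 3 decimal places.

P = 1/(1+e^{-1.2000}) = 0.7685
P(1−P) = 0.7685 × 0.2315 = 0.1779
I = a² × P(1−P) = 0.8² × 0.1779 = 0.11385

0.114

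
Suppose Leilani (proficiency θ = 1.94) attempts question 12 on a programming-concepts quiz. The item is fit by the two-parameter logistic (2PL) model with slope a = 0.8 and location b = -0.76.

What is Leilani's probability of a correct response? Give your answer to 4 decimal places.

0.8966

P(θ) = 1 / (1 + exp(−a(θ − b)))
Exponent: 0.8 × (1.94 − (-0.76)) = 2.1600
1/(1 + e^{-2.1600}) = 0.8966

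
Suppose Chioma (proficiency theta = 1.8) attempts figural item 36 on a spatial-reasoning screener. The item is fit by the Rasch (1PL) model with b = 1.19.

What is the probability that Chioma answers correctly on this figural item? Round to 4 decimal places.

P(theta) = 1 / (1 + exp(−(theta − b)))
Exponent: (1.8 − 1.19) = 0.6100
1/(1 + e^{-0.6100}) = 0.6479
P = 0.6479

0.6479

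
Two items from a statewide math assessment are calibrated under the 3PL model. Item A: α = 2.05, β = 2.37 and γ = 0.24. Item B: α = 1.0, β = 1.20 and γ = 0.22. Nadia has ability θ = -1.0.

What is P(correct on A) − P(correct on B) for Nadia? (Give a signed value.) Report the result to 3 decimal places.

P(θ) = γ + (1 − γ) · 1 / (1 + exp(−α(θ − β)))
P_A = 0.2408
P_B = 0.2978
P_A − P_B = -0.0570

-0.057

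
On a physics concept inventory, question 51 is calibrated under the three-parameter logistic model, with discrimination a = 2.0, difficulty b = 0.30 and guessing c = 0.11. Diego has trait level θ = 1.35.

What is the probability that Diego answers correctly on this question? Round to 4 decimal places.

P(θ) = c + (1 − c) · 1 / (1 + exp(−a(θ − b)))
Exponent: 2.0 × (1.35 − 0.30) = 2.1000
1/(1 + e^{-2.1000}) = 0.8909
P = 0.11 + 0.89 × 0.8909 = 0.9029

0.9029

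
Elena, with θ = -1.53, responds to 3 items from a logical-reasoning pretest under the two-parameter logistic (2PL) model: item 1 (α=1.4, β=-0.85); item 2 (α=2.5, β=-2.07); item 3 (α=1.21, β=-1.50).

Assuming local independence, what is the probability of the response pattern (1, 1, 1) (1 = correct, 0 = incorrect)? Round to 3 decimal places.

0.109

P(θ) = 1 / (1 + exp(−α(θ − β)))
P_1 = 1/(1+e^{0.9520}) = 0.2785
P_2 = 1/(1+e^{-1.3500}) = 0.7941
P_3 = 1/(1+e^{0.0363}) = 0.4909
L = P_1 × P_2 × P_3 = 0.2785 × 0.7941 × 0.4909 = 0.10857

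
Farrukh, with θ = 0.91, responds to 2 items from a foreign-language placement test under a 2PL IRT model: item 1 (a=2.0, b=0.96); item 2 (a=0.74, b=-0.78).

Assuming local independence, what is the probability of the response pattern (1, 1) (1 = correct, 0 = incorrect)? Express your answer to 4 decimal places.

P(θ) = 1 / (1 + exp(−a(θ − b)))
P_1 = 1/(1+e^{0.1000}) = 0.4750
P_2 = 1/(1+e^{-1.2506}) = 0.7774
L = P_1 × P_2 = 0.4750 × 0.7774 = 0.36928

0.3693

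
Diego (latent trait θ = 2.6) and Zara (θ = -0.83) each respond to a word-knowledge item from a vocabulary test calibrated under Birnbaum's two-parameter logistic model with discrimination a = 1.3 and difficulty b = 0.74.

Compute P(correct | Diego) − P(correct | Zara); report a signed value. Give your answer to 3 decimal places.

P(θ) = 1 / (1 + exp(−a(θ − b)))
P(Diego) = 0.9182  [exponent 2.4180]
P(Zara) = 0.1150  [exponent -2.0410]
Difference = 0.9182 − 0.1150 = 0.8032

0.803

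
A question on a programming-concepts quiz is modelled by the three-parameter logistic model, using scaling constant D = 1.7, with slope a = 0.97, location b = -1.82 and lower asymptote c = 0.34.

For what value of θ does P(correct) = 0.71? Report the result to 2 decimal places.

-1.67

P(θ) = c + (1 − c) · 1 / (1 + exp(−D·a(θ − b)))
Remove guessing floor: (0.71 − 0.34)/(1 − 0.34) = 0.5606
logit = ln(0.5606/0.4394) = 0.2436
θ = b + logit/(1.7·a) = -1.82 + 0.2436/1.6490 = -1.6723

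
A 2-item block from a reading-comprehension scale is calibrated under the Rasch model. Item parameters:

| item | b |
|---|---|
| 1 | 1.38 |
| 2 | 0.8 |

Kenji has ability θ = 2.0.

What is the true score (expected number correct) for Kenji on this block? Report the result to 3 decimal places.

1.419

P(θ) = 1 / (1 + exp(−(θ − b)))
P_1 = 1/(1+e^{-0.6200}) = 0.6502
P_2 = 1/(1+e^{-1.2000}) = 0.7685
E[score] = 0.6502 + 0.7685 = 1.4187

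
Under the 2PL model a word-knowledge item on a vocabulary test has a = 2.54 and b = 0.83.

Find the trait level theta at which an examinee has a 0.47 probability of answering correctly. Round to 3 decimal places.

0.783

P(theta) = 1 / (1 + exp(−a(theta − b)))
logit = ln(0.4700/0.5300) = -0.1201
theta = b + logit/(a) = 0.83 + (-0.1201)/2.5400 = 0.7827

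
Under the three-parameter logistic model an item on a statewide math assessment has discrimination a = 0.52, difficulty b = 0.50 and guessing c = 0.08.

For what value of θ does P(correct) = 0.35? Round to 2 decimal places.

P(θ) = c + (1 − c) · 1 / (1 + exp(−a(θ − b)))
Remove guessing floor: (0.35 − 0.08)/(1 − 0.08) = 0.2935
logit = ln(0.2935/0.7065) = -0.8786
θ = b + logit/(a) = 0.50 + (-0.8786)/0.5200 = -1.1895

-1.19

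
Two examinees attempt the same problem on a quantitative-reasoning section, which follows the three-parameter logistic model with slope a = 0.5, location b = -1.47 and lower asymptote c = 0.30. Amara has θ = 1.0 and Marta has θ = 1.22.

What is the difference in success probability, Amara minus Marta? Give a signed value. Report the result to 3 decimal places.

-0.013

P(θ) = c + (1 − c) · 1 / (1 + exp(−a(θ − b)))
P(Amara) = 0.8423  [exponent 1.2350]
P(Marta) = 0.8553  [exponent 1.3450]
Difference = 0.8423 − 0.8553 = -0.0130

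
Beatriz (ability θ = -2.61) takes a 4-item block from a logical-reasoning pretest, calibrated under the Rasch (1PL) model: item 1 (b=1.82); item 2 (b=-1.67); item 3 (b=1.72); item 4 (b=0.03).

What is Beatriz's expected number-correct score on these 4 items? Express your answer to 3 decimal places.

0.372

P(θ) = 1 / (1 + exp(−(θ − b)))
P_1 = 1/(1+e^{4.4300}) = 0.0118
P_2 = 1/(1+e^{0.9400}) = 0.2809
P_3 = 1/(1+e^{4.3300}) = 0.0130
P_4 = 1/(1+e^{2.6400}) = 0.0666
E[score] = 0.0118 + 0.2809 + 0.0130 + 0.0666 = 0.3723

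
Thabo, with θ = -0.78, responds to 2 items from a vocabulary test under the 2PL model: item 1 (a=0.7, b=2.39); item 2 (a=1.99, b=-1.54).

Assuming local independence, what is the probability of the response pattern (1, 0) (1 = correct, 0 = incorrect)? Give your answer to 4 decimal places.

0.0177

P(θ) = 1 / (1 + exp(−a(θ − b)))
P_1 = 1/(1+e^{2.2190}) = 0.0981
P_2 = 1/(1+e^{-1.5124}) = 0.8194
L = P_1 × (1−P_2) = 0.0981 × 0.1806 = 0.01771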